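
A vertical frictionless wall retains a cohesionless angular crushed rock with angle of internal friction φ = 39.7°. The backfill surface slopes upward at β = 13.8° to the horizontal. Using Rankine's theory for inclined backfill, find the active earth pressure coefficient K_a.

0.235

K_a = cos β · (cos β − √(cos²β − cos²φ)) / (cos β + √(cos²β − cos²φ)).
cos β = 0.9711, cos φ = 0.7694, √(cos²β − cos²φ) = 0.5926.
K_a = 0.9711 × (0.9711 − 0.5926)/(0.9711 + 0.5926) = 0.2351.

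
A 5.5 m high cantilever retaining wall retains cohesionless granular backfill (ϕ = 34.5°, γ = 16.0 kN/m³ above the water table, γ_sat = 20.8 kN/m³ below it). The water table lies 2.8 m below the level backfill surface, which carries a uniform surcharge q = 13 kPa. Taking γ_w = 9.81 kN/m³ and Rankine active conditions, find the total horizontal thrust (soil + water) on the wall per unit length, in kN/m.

117 kN/m

K_a = tan²(45° − φ/2) = 0.2768.
γ' = 20.8 − 9.81 = 10.99 kN/m³. h₂ = H − d_w = 2.7 m.
σ'_h: at surface K_a·q = 3.599; at WT K_a(q+γd_w) = 16.00; at base K_a(q+γd_w+γ'h₂) = 24.21 kPa.
P₁ = ½(3.599+16.00)×2.8 = 27.44; P₂ = ½(16.00+24.21)×2.7 = 54.29; P_w = ½γ_w h₂² = 35.76.
Total = 27.44+54.29+35.76 = 117.5 kN/m.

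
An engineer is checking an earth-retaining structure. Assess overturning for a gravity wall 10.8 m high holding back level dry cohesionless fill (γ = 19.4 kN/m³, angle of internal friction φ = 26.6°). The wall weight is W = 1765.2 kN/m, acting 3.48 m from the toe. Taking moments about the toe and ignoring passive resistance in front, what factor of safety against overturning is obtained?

K_a = tan²(45° − 26.6°/2) = 0.3814.
P_a = ½K_aγH² = 0.5×0.3814×19.4×10.8² = 431.6 kN/m, acting at H/3 = 3.600 m above the base.
Overturning moment M_o = P_a × H/3 = 431.6 × 3.600 = 1554.
Resisting moment M_r = W × 3.48 = 1765.2 × 3.48 = 6143.
FS_overturning = M_r/M_o = 6143/1554 = 3.954.

3.95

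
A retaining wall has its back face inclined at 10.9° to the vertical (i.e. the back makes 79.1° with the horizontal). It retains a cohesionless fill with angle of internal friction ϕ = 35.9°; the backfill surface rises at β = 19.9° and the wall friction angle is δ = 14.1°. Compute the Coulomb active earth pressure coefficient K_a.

K_a = sin²(α+φ) / [sin²α · sin(α−δ) · (1 + √{sin(φ+δ)sin(φ−β) / (sin(α−δ)sin(α+β))})²].
With α = 79.1°, φ = 35.9°, δ = 14.1°, β = 19.9°: K_a = 0.4258.

0.426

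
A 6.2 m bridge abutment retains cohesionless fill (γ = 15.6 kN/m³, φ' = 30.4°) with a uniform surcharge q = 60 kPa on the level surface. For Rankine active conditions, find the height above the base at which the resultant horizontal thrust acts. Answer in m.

2.64 m

K_a = 0.3280.
Triangular part P₁ = ½K_aγH² = 98.34 at H/3 = 2.067 m; rectangular part P₂ = K_a q H = 122.0 at H/2 = 3.100 m.
ȳ = (P₁·2.067 + P₂·3.100)/(P₁+P₂) = 2.639 m.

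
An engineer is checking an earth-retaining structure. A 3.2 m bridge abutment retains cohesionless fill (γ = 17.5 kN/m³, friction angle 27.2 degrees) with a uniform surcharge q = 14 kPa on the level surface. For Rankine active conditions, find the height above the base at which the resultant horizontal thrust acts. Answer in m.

1.24 m

K_a = 0.3726.
Triangular part P₁ = ½K_aγH² = 33.38 at H/3 = 1.067 m; rectangular part P₂ = K_a q H = 16.69 at H/2 = 1.600 m.
ȳ = (P₁·1.067 + P₂·1.600)/(P₁+P₂) = 1.244 m.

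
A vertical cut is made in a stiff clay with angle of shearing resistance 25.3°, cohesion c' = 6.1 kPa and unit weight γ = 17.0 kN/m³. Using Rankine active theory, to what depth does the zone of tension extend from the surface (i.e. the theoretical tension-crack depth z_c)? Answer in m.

K_a = tan²(45° − 25.3°/2) = 0.4012; √K_a = 0.6334.
The active pressure is zero where K_a γ z = 2c√K_a, so z_c = 2c/(γ√K_a) = 2×6.1/(17.0×0.6334) = 1.133 m.

1.13 m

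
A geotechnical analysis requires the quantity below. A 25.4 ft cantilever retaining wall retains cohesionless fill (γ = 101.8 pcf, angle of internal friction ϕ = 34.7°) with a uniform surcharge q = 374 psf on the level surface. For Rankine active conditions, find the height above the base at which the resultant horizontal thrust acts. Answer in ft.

K_a = 0.2745.
Triangular part P₁ = ½K_aγH² = 9013 at H/3 = 8.467 ft; rectangular part P₂ = K_a q H = 2607 at H/2 = 12.70 ft.
ȳ = (P₁·8.467 + P₂·12.70)/(P₁+P₂) = 9.417 ft.

9.42 ft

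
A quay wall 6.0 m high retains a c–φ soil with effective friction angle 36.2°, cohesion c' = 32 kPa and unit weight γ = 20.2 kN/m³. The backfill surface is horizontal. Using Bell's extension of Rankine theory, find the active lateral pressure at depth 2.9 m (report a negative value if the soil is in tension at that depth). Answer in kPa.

K_a = (1 − sin φ)/(1 + sin φ) = 0.2574.
σ_a = K_a γ z − 2c√K_a = 0.2574×20.2×2.9 − 2×32×0.5073 = -17.39 kPa.

-17.4 kPa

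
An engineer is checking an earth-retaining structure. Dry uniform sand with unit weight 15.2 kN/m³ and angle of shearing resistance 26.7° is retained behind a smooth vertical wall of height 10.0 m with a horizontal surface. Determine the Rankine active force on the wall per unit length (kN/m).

289 kN/m

K_a = tan²(45° − φ/2) = 0.3800.
P_a = ½ K_a γ H² = 0.5 × 0.3800 × 15.2 × 10.0² = 288.8 kN/m.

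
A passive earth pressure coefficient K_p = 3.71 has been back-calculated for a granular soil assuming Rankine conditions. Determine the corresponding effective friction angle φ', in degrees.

35.1°

K_p = (1+sin φ)/(1−sin φ) ⇒ sin φ = (K_p − 1)/(K_p + 1) = 0.5754.
φ = arcsin(0.5754) = 35.13°.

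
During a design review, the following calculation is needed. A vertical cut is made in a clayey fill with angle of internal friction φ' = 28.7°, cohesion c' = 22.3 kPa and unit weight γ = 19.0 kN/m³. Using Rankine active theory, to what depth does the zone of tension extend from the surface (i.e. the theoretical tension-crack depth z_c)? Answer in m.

K_a = tan²(45° − 28.7°/2) = 0.3511; √K_a = 0.5926.
The active pressure is zero where K_a γ z = 2c√K_a, so z_c = 2c/(γ√K_a) = 2×22.3/(19.0×0.5926) = 3.961 m.

3.96 m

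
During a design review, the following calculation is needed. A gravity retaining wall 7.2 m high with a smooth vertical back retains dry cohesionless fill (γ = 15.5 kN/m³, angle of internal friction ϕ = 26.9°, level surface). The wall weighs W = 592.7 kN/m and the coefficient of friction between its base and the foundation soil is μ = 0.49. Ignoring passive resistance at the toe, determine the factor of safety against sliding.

K_a = tan²(45° − 26.9°/2) = 0.3770.
P_a = ½K_aγH² = 0.5×0.3770×15.5×7.2² = 151.5 kN/m, acting at H/3 = 2.400 m above the base.
FS_sliding = μW / P_a = 0.49×592.7 / 151.5 = 1.917.

1.92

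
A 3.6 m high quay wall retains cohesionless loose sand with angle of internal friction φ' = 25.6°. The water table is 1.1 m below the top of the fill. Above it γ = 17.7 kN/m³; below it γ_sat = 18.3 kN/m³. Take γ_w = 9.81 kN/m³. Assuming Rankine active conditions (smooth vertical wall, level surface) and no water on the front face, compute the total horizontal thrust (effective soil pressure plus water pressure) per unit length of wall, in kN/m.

K_a = tan²(45° − φ/2) = 0.3966.
γ' = 18.3 − 9.81 = 8.490 kN/m³. Depth below WT = 2.5 m.
σ'_h at WT = K_a γ d_w = 7.721 kPa; at base = 7.721 + K_a γ' × 2.5 = 16.14 kPa.
P₁ (0–1.1 m) = ½×7.721×1.1 = 4.247. P₂ (1.1–3.6 m) = ½(7.721+16.14)×2.5 = 29.82.
P_w = ½ γ_w h₂² = 0.5×9.81×2.5² = 30.66. Total = 4.247+29.82+30.66 = 64.73 kN/m.

64.7 kN/m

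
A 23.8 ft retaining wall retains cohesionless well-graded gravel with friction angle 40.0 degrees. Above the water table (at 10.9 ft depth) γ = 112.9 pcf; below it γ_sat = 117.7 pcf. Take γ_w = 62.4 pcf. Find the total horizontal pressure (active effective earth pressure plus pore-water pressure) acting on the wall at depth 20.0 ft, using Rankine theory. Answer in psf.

945 psf

K_a = (1 − sin φ)/(1 + sin φ) = 0.2174.
γ' = 117.7 − 62.4 = 55.30 pcf.
Effective vertical stress at 20.0 ft: σ'_v = 112.9×10.9 + 55.30×9.10 = 1734 psf.
σ'_h = K_a σ'_v = 0.2174 × 1734 = 377.0 psf; u = γ_w × 9.10 = 567.8 psf.
Total σ_h = 377.0 + 567.8 = 944.9 psf.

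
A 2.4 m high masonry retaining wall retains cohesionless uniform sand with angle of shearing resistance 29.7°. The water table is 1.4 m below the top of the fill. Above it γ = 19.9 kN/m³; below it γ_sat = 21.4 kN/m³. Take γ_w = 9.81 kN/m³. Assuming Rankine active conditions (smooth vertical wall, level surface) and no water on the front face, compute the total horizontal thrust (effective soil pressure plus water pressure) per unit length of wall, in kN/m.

K_a = tan²(45° − φ/2) = 0.3374.
γ' = 21.4 − 9.81 = 11.59 kN/m³. Depth below WT = 1.0 m.
σ'_h at WT = K_a γ d_w = 9.399 kPa; at base = 9.399 + K_a γ' × 1.0 = 13.31 kPa.
P₁ (0–1.4 m) = ½×9.399×1.4 = 6.580. P₂ (1.4–2.4 m) = ½(9.399+13.31)×1.0 = 11.35.
P_w = ½ γ_w h₂² = 0.5×9.81×1.0² = 4.905. Total = 6.580+11.35+4.905 = 22.84 kN/m.

22.8 kN/m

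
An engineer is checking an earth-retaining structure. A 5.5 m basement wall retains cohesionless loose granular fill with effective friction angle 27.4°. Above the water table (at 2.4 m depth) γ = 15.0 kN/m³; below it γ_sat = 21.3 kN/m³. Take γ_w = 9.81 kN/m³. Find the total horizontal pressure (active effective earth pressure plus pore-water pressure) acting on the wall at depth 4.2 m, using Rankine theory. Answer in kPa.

38.6 kPa

K_a = (1 − sin φ)/(1 + sin φ) = 0.3697.
γ' = 21.3 − 9.81 = 11.49 kN/m³.
Effective vertical stress at 4.2 m: σ'_v = 15.0×2.4 + 11.49×1.80 = 56.68 kPa.
σ'_h = K_a σ'_v = 0.3697 × 56.68 = 20.95 kPa; u = γ_w × 1.80 = 17.66 kPa.
Total σ_h = 20.95 + 17.66 = 38.61 kPa.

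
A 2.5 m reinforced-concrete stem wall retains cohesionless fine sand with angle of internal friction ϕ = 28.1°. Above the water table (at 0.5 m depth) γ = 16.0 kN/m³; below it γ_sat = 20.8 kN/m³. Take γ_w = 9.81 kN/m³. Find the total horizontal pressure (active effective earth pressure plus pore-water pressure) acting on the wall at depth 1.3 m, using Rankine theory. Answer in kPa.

13.9 kPa

K_a = (1 − sin φ)/(1 + sin φ) = 0.3596.
γ' = 20.8 − 9.81 = 10.99 kN/m³.
Effective vertical stress at 1.3 m: σ'_v = 16.0×0.5 + 10.99×0.800 = 16.79 kPa.
σ'_h = K_a σ'_v = 0.3596 × 16.79 = 6.039 kPa; u = γ_w × 0.800 = 7.848 kPa.
Total σ_h = 6.039 + 7.848 = 13.89 kPa.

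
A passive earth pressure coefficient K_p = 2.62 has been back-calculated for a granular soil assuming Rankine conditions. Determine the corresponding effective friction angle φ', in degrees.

K_p = (1+sin φ)/(1−sin φ) ⇒ sin φ = (K_p − 1)/(K_p + 1) = 0.4475.
φ = arcsin(0.4475) = 26.58°.

26.6°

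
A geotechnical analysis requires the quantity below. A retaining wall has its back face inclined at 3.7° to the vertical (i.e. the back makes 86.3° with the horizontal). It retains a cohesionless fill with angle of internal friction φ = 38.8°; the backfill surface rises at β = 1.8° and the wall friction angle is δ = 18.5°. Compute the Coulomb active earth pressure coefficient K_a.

K_a = sin²(α+φ) / [sin²α · sin(α−δ) · (1 + √{sin(φ+δ)sin(φ−β) / (sin(α−δ)sin(α+β))})²].
With α = 86.3°, φ = 38.8°, δ = 18.5°, β = 1.8°: K_a = 0.2398.

0.240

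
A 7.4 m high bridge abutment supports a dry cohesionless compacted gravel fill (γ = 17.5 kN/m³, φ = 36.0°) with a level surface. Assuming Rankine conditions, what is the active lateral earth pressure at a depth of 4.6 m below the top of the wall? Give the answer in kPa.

K_a = (1 − sin φ)/(1 + sin φ) = 0.2596.
σ_h = K_a γ z = 0.2596 × 17.5 × 4.6 = 20.90 kPa.

20.9 kPa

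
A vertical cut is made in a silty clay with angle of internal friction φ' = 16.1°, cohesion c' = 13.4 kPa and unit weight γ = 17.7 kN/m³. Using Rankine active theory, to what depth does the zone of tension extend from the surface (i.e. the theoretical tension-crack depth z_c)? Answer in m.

K_a = tan²(45° − 16.1°/2) = 0.5658; √K_a = 0.7522.
The active pressure is zero where K_a γ z = 2c√K_a, so z_c = 2c/(γ√K_a) = 2×13.4/(17.7×0.7522) = 2.013 m.

2.01 m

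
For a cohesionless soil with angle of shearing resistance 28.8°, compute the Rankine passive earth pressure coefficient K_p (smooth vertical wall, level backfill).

K_p = (1 + sin φ)/(1 − sin φ) = tan²(45° + 28.8°/2) = 2.859.

2.86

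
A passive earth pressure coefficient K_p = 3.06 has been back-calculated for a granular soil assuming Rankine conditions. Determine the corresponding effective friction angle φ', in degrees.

K_p = (1+sin φ)/(1−sin φ) ⇒ sin φ = (K_p − 1)/(K_p + 1) = 0.5074.
φ = arcsin(0.5074) = 30.49°.

30.5°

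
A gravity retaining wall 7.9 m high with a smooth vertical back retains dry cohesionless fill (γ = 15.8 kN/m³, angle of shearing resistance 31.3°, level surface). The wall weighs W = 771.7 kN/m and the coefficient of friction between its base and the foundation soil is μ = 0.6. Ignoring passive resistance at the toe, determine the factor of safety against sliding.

K_a = tan²(45° − 31.3°/2) = 0.3162.
P_a = ½K_aγH² = 0.5×0.3162×15.8×7.9² = 155.9 kN/m, acting at H/3 = 2.633 m above the base.
FS_sliding = μW / P_a = 0.6×771.7 / 155.9 = 2.970.

2.97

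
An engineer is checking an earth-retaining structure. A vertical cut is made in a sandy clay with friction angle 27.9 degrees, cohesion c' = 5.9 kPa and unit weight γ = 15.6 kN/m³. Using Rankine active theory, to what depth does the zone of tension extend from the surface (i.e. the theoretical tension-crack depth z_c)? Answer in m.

K_a = tan²(45° − 27.9°/2) = 0.3625; √K_a = 0.6020.
The active pressure is zero where K_a γ z = 2c√K_a, so z_c = 2c/(γ√K_a) = 2×5.9/(15.6×0.6020) = 1.256 m.

1.26 m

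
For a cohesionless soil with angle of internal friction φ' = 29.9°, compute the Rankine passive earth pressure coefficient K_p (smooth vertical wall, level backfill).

2.99

K_p = (1 + sin φ)/(1 − sin φ) = tan²(45° + 29.9°/2) = 2.988.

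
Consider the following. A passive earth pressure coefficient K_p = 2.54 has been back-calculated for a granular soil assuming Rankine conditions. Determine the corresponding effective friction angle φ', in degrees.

K_p = (1+sin φ)/(1−sin φ) ⇒ sin φ = (K_p − 1)/(K_p + 1) = 0.4350.
φ = arcsin(0.4350) = 25.79°.

25.8°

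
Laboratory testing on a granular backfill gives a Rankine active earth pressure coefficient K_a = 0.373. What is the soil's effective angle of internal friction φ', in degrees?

27.2°

K_a = tan²(45° − φ/2) ⇒ 45° − φ/2 = arctan(√0.373) = 31.41°.
φ = 2(45° − 31.41°) = 27.17°.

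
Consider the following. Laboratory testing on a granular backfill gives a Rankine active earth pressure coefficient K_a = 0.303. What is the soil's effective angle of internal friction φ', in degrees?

32.3°

K_a = tan²(45° − φ/2) ⇒ 45° − φ/2 = arctan(√0.303) = 28.83°.
φ = 2(45° − 28.83°) = 32.34°.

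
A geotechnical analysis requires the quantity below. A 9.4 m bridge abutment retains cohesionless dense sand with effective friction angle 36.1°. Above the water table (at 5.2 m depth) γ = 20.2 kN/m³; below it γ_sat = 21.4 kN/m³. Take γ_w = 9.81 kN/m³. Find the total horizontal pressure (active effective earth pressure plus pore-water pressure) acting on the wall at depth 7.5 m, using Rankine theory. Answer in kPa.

56.6 kPa

K_a = (1 − sin φ)/(1 + sin φ) = 0.2585.
γ' = 21.4 − 9.81 = 11.59 kN/m³.
Effective vertical stress at 7.5 m: σ'_v = 20.2×5.2 + 11.59×2.30 = 131.7 kPa.
σ'_h = K_a σ'_v = 0.2585 × 131.7 = 34.04 kPa; u = γ_w × 2.30 = 22.56 kPa.
Total σ_h = 34.04 + 22.56 = 56.61 kPa.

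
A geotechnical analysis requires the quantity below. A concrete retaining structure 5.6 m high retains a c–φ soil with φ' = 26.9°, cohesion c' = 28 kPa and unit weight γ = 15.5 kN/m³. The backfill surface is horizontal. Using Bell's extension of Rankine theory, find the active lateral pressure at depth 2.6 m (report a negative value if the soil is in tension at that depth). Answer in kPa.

-19.2 kPa

K_a = (1 − sin φ)/(1 + sin φ) = 0.3770.
σ_a = K_a γ z − 2c√K_a = 0.3770×15.5×2.6 − 2×28×0.6140 = -19.19 kPa.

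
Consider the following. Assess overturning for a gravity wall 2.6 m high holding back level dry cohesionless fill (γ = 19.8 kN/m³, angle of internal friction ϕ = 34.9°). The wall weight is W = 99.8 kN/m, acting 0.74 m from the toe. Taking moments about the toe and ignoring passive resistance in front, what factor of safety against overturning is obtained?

K_a = tan²(45° − 34.9°/2) = 0.2721.
P_a = ½K_aγH² = 0.5×0.2721×19.8×2.6² = 18.21 kN/m, acting at H/3 = 0.8667 m above the base.
Overturning moment M_o = P_a × H/3 = 18.21 × 0.8667 = 15.78.
Resisting moment M_r = W × 0.74 = 99.8 × 0.74 = 73.85.
FS_overturning = M_r/M_o = 73.85/15.78 = 4.679.

4.68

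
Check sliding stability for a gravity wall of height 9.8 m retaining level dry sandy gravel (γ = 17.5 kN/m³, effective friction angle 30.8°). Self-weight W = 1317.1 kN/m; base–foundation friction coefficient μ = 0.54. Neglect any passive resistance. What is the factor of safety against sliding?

K_a = tan²(45° − 30.8°/2) = 0.3227.
P_a = ½K_aγH² = 0.5×0.3227×17.5×9.8² = 271.2 kN/m, acting at H/3 = 3.267 m above the base.
FS_sliding = μW / P_a = 0.54×1317.1 / 271.2 = 2.623.

2.62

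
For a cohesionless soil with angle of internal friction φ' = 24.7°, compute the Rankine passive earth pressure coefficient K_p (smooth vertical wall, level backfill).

K_p = (1 + sin φ)/(1 − sin φ) = tan²(45° + 24.7°/2) = 2.436.

2.44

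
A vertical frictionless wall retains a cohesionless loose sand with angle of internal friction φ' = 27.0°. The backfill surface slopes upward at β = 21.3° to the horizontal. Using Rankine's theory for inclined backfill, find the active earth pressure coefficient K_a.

0.510

K_a = cos β · (cos β − √(cos²β − cos²φ)) / (cos β + √(cos²β − cos²φ)).
cos β = 0.9317, cos φ = 0.8910, √(cos²β − cos²φ) = 0.2723.
K_a = 0.9317 × (0.9317 − 0.2723)/(0.9317 + 0.2723) = 0.5102.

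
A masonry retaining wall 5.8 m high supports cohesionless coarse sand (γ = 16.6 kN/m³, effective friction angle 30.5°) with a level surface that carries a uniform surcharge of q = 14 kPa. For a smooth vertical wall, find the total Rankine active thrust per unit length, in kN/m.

118 kN/m

K_a = tan²(45° − φ/2) = 0.3267.
Soil triangle: ½ K_a γ H² = 0.5×0.3267×16.6×5.8² = 91.21 kN/m.
Surcharge rectangle: K_a q H = 0.3267×14×5.8 = 26.53 kN/m.
Total = 91.21 + 26.53 = 117.7 kN/m.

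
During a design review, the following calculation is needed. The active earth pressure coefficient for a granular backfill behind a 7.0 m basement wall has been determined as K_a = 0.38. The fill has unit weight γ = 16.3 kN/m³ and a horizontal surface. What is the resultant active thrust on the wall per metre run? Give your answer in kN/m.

152 kN/m

P = ½ K_a γ H² = 0.5 × 0.38 × 16.3 × 7.0² = 151.8 kN/m.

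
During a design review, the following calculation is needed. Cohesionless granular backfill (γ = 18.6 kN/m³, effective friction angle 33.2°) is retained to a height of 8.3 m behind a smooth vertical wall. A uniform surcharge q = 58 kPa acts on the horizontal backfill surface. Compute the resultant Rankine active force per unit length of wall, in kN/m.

328 kN/m

K_a = tan²(45° − φ/2) = 0.2924.
Soil triangle: ½ K_a γ H² = 0.5×0.2924×18.6×8.3² = 187.3 kN/m.
Surcharge rectangle: K_a q H = 0.2924×58×8.3 = 140.7 kN/m.
Total = 187.3 + 140.7 = 328.0 kN/m.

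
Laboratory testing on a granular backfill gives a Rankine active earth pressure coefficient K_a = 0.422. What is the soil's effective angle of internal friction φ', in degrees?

24.0°

K_a = tan²(45° − φ/2) ⇒ 45° − φ/2 = arctan(√0.422) = 33.01°.
φ = 2(45° − 33.01°) = 23.98°.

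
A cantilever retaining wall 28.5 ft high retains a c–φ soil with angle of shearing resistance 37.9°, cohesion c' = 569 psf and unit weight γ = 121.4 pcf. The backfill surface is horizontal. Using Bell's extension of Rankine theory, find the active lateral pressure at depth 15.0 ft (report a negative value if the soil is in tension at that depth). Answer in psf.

K_a = (1 − sin φ)/(1 + sin φ) = 0.2389.
σ_a = K_a γ z − 2c√K_a = 0.2389×121.4×15.0 − 2×569×0.4888 = -121.2 psf.

-121 psf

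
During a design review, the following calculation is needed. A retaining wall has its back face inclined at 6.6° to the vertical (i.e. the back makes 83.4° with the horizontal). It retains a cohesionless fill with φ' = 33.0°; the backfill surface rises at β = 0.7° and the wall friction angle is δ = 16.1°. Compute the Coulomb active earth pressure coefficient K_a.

K_a = sin²(α+φ) / [sin²α · sin(α−δ) · (1 + √{sin(φ+δ)sin(φ−β) / (sin(α−δ)sin(α+β))})²].
With α = 83.4°, φ = 33.0°, δ = 16.1°, β = 0.7°: K_a = 0.3185.

0.319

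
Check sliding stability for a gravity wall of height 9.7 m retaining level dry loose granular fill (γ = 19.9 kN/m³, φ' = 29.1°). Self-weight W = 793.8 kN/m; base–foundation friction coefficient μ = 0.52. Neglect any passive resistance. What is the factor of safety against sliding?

K_a = tan²(45° − 29.1°/2) = 0.3456.
P_a = ½K_aγH² = 0.5×0.3456×19.9×9.7² = 323.5 kN/m, acting at H/3 = 3.233 m above the base.
FS_sliding = μW / P_a = 0.52×793.8 / 323.5 = 1.276.

1.28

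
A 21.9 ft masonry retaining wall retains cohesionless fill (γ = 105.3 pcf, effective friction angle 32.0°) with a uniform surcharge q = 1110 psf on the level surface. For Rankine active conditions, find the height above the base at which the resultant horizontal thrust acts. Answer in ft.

K_a = 0.3073.
Triangular part P₁ = ½K_aγH² = 7759 at H/3 = 7.300 ft; rectangular part P₂ = K_a q H = 7469 at H/2 = 10.95 ft.
ȳ = (P₁·7.300 + P₂·10.95)/(P₁+P₂) = 9.090 ft.

9.09 ft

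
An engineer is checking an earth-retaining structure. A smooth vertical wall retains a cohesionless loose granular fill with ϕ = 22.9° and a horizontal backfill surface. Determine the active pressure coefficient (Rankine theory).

K_a = tan²(45° − φ/2) = tan²(33.55°) = 0.4398.

0.440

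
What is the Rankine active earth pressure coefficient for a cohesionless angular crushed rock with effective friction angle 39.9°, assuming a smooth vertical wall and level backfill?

K_a = (1 − sin φ)/(1 + sin φ) = (1 − sin 39.9°)/(1 + sin 39.9°) = 0.2184.

0.218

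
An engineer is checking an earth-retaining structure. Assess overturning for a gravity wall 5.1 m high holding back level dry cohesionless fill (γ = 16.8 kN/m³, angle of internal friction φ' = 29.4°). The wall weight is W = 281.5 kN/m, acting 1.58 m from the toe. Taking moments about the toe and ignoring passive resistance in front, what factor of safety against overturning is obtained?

K_a = tan²(45° − 29.4°/2) = 0.3415.
P_a = ½K_aγH² = 0.5×0.3415×16.8×5.1² = 74.61 kN/m, acting at H/3 = 1.700 m above the base.
Overturning moment M_o = P_a × H/3 = 74.61 × 1.700 = 126.8.
Resisting moment M_r = W × 1.58 = 281.5 × 1.58 = 444.8.
FS_overturning = M_r/M_o = 444.8/126.8 = 3.507.

3.51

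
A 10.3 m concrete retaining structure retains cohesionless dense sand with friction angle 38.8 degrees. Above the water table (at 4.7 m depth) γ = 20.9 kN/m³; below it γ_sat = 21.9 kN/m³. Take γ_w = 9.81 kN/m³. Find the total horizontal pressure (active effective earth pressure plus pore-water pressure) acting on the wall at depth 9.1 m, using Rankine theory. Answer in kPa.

K_a = (1 − sin φ)/(1 + sin φ) = 0.2296.
γ' = 21.9 − 9.81 = 12.09 kN/m³.
Effective vertical stress at 9.1 m: σ'_v = 20.9×4.7 + 12.09×4.40 = 151.4 kPa.
σ'_h = K_a σ'_v = 0.2296 × 151.4 = 34.76 kPa; u = γ_w × 4.40 = 43.16 kPa.
Total σ_h = 34.76 + 43.16 = 77.92 kPa.

77.9 kPa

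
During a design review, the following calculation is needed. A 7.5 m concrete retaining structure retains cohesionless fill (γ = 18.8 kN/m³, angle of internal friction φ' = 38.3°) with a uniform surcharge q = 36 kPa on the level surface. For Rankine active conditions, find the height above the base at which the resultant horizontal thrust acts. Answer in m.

2.92 m

K_a = 0.2347.
Triangular part P₁ = ½K_aγH² = 124.1 at H/3 = 2.500 m; rectangular part P₂ = K_a q H = 63.38 at H/2 = 3.750 m.
ȳ = (P₁·2.500 + P₂·3.750)/(P₁+P₂) = 2.923 m.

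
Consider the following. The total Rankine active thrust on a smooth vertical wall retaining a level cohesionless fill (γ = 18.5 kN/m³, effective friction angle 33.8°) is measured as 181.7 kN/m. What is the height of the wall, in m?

K_a = 0.2851. P_a = ½ K_a γ H² ⇒ H = √(2P_a/(K_a γ)).
H = √(2×181.7/(0.2851×18.5)) = 8.301 m.

8.30 m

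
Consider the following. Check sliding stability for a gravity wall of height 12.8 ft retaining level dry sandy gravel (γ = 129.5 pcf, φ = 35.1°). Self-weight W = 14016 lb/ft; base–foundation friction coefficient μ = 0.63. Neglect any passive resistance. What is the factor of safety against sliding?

3.08

K_a = tan²(45° − 35.1°/2) = 0.2698.
P_a = ½K_aγH² = 0.5×0.2698×129.5×12.8² = 2863 lb/ft, acting at H/3 = 4.267 ft above the base.
FS_sliding = μW / P_a = 0.63×14016 / 2863 = 3.085.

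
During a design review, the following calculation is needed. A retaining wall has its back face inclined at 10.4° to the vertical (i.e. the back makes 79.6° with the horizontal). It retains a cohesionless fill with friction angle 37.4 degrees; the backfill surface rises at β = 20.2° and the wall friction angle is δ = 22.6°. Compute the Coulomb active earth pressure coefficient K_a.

K_a = sin²(α+φ) / [sin²α · sin(α−δ) · (1 + √{sin(φ+δ)sin(φ−β) / (sin(α−δ)sin(α+β))})²].
With α = 79.6°, φ = 37.4°, δ = 22.6°, β = 20.2°: K_a = 0.4038.

0.404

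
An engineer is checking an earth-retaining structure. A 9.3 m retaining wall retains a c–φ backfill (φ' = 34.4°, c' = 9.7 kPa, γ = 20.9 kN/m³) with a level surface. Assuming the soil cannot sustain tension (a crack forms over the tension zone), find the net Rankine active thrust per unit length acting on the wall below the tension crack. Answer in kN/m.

K_a = 0.2780; √K_a = 0.5272.
Tension-crack depth z_c = 2c/(γ√K_a) = 2×9.7/(20.9×0.5272) = 1.761 m.
σ_a at base = K_a γ H − 2c√K_a = 0.2780×20.9×9.3 − 2×9.7×0.5272 = 43.80 kPa.
P_a = ½ × 43.80 × (H − z_c) = 0.5×43.80×7.539 = 165.1 kN/m.

165 kN/m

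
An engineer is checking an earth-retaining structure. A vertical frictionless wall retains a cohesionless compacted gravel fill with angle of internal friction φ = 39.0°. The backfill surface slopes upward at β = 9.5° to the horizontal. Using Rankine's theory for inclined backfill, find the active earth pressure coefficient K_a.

K_a = cos β · (cos β − √(cos²β − cos²φ)) / (cos β + √(cos²β − cos²φ)).
cos β = 0.9863, cos φ = 0.7771, √(cos²β − cos²φ) = 0.6073.
K_a = 0.9863 × (0.9863 − 0.6073)/(0.9863 + 0.6073) = 0.2346.

0.235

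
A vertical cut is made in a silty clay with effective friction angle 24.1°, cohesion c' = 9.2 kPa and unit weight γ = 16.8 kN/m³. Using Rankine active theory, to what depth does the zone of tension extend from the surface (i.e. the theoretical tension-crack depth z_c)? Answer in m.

1.69 m

K_a = tan²(45° − 24.1°/2) = 0.4201; √K_a = 0.6482.
The active pressure is zero where K_a γ z = 2c√K_a, so z_c = 2c/(γ√K_a) = 2×9.2/(16.8×0.6482) = 1.690 m.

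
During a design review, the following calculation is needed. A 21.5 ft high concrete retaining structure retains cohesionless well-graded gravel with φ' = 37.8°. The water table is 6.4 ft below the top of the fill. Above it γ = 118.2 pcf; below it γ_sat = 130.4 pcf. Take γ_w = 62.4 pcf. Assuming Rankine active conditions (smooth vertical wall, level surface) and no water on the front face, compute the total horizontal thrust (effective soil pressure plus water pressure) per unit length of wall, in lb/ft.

K_a = tan²(45° − φ/2) = 0.2400.
γ' = 130.4 − 62.4 = 68.00 pcf. Depth below WT = 15.1 ft.
σ'_h at WT = K_a γ d_w = 181.6 psf; at base = 181.6 + K_a γ' × 15.1 = 428.0 psf.
P₁ (0–6.4 ft) = ½×181.6×6.4 = 581.0. P₂ (6.4–21.5 ft) = ½(181.6+428.0)×15.1 = 4602.
P_w = ½ γ_w h₂² = 0.5×62.4×15.1² = 7114. Total = 581.0+4602+7114 = 12300 lb/ft.

12300 lb/ft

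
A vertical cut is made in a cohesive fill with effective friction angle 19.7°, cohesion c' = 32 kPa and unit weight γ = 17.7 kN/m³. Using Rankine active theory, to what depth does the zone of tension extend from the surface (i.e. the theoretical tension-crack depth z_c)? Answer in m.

K_a = tan²(45° − 19.7°/2) = 0.4958; √K_a = 0.7041.
The active pressure is zero where K_a γ z = 2c√K_a, so z_c = 2c/(γ√K_a) = 2×32/(17.7×0.7041) = 5.135 m.

5.14 m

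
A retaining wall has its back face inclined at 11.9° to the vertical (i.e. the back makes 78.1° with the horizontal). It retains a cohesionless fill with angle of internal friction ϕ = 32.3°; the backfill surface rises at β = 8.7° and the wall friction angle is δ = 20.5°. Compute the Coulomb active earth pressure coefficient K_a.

0.417

K_a = sin²(α+φ) / [sin²α · sin(α−δ) · (1 + √{sin(φ+δ)sin(φ−β) / (sin(α−δ)sin(α+β))})²].
With α = 78.1°, φ = 32.3°, δ = 20.5°, β = 8.7°: K_a = 0.4166.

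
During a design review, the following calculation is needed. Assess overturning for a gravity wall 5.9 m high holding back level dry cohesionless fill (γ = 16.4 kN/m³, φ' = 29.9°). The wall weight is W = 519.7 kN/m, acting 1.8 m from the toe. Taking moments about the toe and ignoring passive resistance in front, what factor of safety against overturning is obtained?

4.98

K_a = tan²(45° − 29.9°/2) = 0.3347.
P_a = ½K_aγH² = 0.5×0.3347×16.4×5.9² = 95.53 kN/m, acting at H/3 = 1.967 m above the base.
Overturning moment M_o = P_a × H/3 = 95.53 × 1.967 = 187.9.
Resisting moment M_r = W × 1.8 = 519.7 × 1.8 = 935.5.
FS_overturning = M_r/M_o = 935.5/187.9 = 4.979.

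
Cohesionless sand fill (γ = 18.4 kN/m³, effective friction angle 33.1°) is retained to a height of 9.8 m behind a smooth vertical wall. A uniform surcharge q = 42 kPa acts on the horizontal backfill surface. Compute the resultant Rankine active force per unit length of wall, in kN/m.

380 kN/m

K_a = tan²(45° − φ/2) = 0.2936.
Soil triangle: ½ K_a γ H² = 0.5×0.2936×18.4×9.8² = 259.4 kN/m.
Surcharge rectangle: K_a q H = 0.2936×42×9.8 = 120.8 kN/m.
Total = 259.4 + 120.8 = 380.2 kN/m.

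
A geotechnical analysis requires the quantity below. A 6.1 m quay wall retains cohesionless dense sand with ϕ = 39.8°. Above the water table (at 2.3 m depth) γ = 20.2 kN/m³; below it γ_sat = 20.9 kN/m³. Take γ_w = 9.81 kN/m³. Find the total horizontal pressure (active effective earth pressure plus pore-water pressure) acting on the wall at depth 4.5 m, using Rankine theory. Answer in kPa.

K_a = (1 − sin φ)/(1 + sin φ) = 0.2194.
γ' = 20.9 − 9.81 = 11.09 kN/m³.
Effective vertical stress at 4.5 m: σ'_v = 20.2×2.3 + 11.09×2.20 = 70.86 kPa.
σ'_h = K_a σ'_v = 0.2194 × 70.86 = 15.55 kPa; u = γ_w × 2.20 = 21.58 kPa.
Total σ_h = 15.55 + 21.58 = 37.13 kPa.

37.1 kPa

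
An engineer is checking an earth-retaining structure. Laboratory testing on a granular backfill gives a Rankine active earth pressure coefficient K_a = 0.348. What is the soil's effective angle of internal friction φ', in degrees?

28.9°

K_a = tan²(45° − φ/2) ⇒ 45° − φ/2 = arctan(√0.348) = 30.54°.
φ = 2(45° − 30.54°) = 28.93°.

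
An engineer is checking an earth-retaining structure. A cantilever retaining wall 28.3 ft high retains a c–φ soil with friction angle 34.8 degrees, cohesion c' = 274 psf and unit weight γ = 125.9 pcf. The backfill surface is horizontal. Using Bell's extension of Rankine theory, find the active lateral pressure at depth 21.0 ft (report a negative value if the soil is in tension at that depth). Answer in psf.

K_a = (1 − sin φ)/(1 + sin φ) = 0.2733.
σ_a = K_a γ z − 2c√K_a = 0.2733×125.9×21.0 − 2×274×0.5228 = 436.1 psf.

436 psf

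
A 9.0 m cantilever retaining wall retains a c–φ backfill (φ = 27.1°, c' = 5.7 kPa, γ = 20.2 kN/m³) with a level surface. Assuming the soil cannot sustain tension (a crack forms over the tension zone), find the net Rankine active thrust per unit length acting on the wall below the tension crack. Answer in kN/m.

246 kN/m

K_a = 0.3741; √K_a = 0.6116.
Tension-crack depth z_c = 2c/(γ√K_a) = 2×5.7/(20.2×0.6116) = 0.9228 m.
σ_a at base = K_a γ H − 2c√K_a = 0.3741×20.2×9.0 − 2×5.7×0.6116 = 61.03 kPa.
P_a = ½ × 61.03 × (H − z_c) = 0.5×61.03×8.077 = 246.5 kN/m.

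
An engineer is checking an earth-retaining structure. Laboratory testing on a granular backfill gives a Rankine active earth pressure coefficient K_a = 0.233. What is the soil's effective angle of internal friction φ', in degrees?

38.5°

K_a = tan²(45° − φ/2) ⇒ 45° − φ/2 = arctan(√0.233) = 25.77°.
φ = 2(45° − 25.77°) = 38.47°.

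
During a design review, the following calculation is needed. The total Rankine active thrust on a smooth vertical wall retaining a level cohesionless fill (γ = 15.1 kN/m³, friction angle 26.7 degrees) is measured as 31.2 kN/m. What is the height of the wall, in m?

K_a = 0.3800. P_a = ½ K_a γ H² ⇒ H = √(2P_a/(K_a γ)).
H = √(2×31.2/(0.3800×15.1)) = 3.298 m.

3.30 m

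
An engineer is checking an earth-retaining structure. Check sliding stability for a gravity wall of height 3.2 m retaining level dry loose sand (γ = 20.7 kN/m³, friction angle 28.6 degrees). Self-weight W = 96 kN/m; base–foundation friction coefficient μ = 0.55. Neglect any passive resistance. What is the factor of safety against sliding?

1.41

K_a = tan²(45° − 28.6°/2) = 0.3525.
P_a = ½K_aγH² = 0.5×0.3525×20.7×3.2² = 37.36 kN/m, acting at H/3 = 1.067 m above the base.
FS_sliding = μW / P_a = 0.55×96 / 37.36 = 1.413.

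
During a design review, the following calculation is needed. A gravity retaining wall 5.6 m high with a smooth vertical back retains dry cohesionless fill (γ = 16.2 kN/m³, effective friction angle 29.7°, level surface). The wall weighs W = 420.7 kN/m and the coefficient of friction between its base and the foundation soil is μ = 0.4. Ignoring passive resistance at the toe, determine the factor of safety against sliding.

1.96

K_a = tan²(45° − 29.7°/2) = 0.3374.
P_a = ½K_aγH² = 0.5×0.3374×16.2×5.6² = 85.70 kN/m, acting at H/3 = 1.867 m above the base.
FS_sliding = μW / P_a = 0.4×420.7 / 85.70 = 1.964.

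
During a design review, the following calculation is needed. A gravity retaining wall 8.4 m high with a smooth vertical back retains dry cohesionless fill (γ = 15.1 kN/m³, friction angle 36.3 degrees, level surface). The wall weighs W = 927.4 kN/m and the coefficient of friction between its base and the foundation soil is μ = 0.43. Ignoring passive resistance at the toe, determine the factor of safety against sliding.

2.92

K_a = tan²(45° − 36.3°/2) = 0.2563.
P_a = ½K_aγH² = 0.5×0.2563×15.1×8.4² = 136.5 kN/m, acting at H/3 = 2.800 m above the base.
FS_sliding = μW / P_a = 0.43×927.4 / 136.5 = 2.921.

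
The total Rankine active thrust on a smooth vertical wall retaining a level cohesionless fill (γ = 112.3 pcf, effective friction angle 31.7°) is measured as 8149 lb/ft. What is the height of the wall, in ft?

21.6 ft

K_a = 0.3111. P_a = ½ K_a γ H² ⇒ H = √(2P_a/(K_a γ)).
H = √(2×8149/(0.3111×112.3)) = 21.60 ft.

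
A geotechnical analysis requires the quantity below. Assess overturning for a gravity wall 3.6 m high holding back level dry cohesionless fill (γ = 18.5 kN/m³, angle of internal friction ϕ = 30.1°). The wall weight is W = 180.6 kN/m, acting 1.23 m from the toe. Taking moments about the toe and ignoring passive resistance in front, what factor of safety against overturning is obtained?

K_a = tan²(45° − 30.1°/2) = 0.3320.
P_a = ½K_aγH² = 0.5×0.3320×18.5×3.6² = 39.80 kN/m, acting at H/3 = 1.200 m above the base.
Overturning moment M_o = P_a × H/3 = 39.80 × 1.200 = 47.76.
Resisting moment M_r = W × 1.23 = 180.6 × 1.23 = 222.1.
FS_overturning = M_r/M_o = 222.1/47.76 = 4.651.

4.65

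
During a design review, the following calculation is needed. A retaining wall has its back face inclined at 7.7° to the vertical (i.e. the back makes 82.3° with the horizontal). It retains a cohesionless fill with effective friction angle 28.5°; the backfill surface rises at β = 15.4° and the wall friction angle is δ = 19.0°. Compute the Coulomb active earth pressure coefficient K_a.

K_a = sin²(α+φ) / [sin²α · sin(α−δ) · (1 + √{sin(φ+δ)sin(φ−β) / (sin(α−δ)sin(α+β))})²].
With α = 82.3°, φ = 28.5°, δ = 19.0°, β = 15.4°: K_a = 0.4841.

0.484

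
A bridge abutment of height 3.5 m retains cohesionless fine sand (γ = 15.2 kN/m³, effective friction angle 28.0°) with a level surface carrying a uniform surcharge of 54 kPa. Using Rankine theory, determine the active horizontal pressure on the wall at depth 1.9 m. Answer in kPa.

K_a = (1 − sin φ)/(1 + sin φ) = 0.3610.
σ_v = γz + q = 15.2 × 1.9 + 54 = 82.88 kPa.
σ_h = K_a σ_v = 0.3610 × 82.88 = 29.92 kPa.

29.9 kPa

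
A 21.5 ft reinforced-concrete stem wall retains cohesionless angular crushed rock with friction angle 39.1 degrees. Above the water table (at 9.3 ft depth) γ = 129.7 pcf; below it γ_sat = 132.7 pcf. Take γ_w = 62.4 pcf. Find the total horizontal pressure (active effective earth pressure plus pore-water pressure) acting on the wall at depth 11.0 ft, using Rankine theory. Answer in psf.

406 psf

K_a = (1 − sin φ)/(1 + sin φ) = 0.2265.
γ' = 132.7 − 62.4 = 70.30 pcf.
Effective vertical stress at 11.0 ft: σ'_v = 129.7×9.3 + 70.30×1.70 = 1326 psf.
σ'_h = K_a σ'_v = 0.2265 × 1326 = 300.3 psf; u = γ_w × 1.70 = 106.1 psf.
Total σ_h = 300.3 + 106.1 = 406.3 psf.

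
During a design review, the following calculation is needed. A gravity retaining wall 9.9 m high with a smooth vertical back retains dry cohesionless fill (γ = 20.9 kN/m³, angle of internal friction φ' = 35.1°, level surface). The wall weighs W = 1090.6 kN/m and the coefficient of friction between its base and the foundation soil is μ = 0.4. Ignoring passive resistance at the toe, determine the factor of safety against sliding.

1.58

K_a = tan²(45° − 35.1°/2) = 0.2698.
P_a = ½K_aγH² = 0.5×0.2698×20.9×9.9² = 276.4 kN/m, acting at H/3 = 3.300 m above the base.
FS_sliding = μW / P_a = 0.4×1090.6 / 276.4 = 1.578.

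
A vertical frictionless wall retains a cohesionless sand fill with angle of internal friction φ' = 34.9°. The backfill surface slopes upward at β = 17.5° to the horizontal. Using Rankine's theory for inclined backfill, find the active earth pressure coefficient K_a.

K_a = cos β · (cos β − √(cos²β − cos²φ)) / (cos β + √(cos²β − cos²φ)).
cos β = 0.9537, cos φ = 0.8202, √(cos²β − cos²φ) = 0.4868.
K_a = 0.9537 × (0.9537 − 0.4868)/(0.9537 + 0.4868) = 0.3092.

0.309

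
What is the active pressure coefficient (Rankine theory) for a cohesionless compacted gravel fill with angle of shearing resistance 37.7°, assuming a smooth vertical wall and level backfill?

K_a = tan²(45° − φ/2) = tan²(26.15°) = 0.2411.

0.241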